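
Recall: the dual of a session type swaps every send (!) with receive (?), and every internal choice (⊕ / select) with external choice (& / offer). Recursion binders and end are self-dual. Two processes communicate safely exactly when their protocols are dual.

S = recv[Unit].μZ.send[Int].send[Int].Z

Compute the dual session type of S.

recv[Unit] ↦ send[Unit]
  μZ ↦ μZ  (rec unchanged)
    send[Int] ↦ recv[Int]
      send[Int] ↦ recv[Int]
        Z ↦ Z

send[Unit].μZ.recv[Int].recv[Int].Z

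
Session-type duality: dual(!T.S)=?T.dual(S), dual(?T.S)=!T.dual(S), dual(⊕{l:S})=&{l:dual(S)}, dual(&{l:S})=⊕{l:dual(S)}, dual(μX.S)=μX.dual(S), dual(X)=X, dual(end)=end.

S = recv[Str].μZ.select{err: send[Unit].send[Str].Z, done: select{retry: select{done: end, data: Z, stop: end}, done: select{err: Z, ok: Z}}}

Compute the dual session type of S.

recv[Str] = send[Str]
  μZ = μZ  (rec unchanged)
    select{err,done} = offer{err,done}  (⊕→&)
      case err:
        send[Unit] = recv[Unit]
          send[Str] = recv[Str]
            Z ↦ Z
      case done:
        select{retry,done} = offer{retry,done}  (⊕→&)
          case retry:
            select{done,data,stop} = offer{done,data,stop}  (⊕→&)
              case done:
                end ↦ end
              case data:
                Z ↦ Z
              case stop:
                end ↦ end
          case done:
            select{err,ok} = offer{err,ok}  (⊕→&)
              case err:
                Z ↦ Z
              case ok:
                Z ↦ Z

send[Str].μZ.offer{err: recv[Unit].recv[Str].Z, done: offer{retry: offer{done: end, data: Z, stop: end}, done: offer{err: Z, ok: Z}}}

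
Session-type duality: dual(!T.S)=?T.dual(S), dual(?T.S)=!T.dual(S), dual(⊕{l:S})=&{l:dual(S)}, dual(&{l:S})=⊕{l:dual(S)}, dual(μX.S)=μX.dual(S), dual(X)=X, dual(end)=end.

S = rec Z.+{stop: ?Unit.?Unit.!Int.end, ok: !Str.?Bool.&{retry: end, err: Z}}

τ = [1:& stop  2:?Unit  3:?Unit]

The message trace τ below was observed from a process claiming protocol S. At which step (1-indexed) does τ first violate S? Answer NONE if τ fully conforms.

@1 got & stop, protocol expects + stop or + ok  ✗

1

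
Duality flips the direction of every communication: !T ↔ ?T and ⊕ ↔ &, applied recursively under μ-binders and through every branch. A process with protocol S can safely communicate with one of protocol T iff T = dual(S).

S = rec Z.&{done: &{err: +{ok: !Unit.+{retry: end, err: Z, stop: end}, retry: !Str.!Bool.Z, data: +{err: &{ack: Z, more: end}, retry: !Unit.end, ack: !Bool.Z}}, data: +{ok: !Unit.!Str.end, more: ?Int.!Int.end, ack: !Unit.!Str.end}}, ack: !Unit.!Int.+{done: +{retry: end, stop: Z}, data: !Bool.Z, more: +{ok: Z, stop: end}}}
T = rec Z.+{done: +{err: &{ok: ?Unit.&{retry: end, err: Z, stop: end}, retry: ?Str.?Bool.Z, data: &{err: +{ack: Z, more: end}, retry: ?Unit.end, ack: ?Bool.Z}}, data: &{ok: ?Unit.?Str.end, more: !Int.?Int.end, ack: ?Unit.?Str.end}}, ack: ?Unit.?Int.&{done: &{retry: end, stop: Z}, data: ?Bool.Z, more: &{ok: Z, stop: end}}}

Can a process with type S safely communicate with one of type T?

rec Z vs rec Z  ✓ (μ self-dual)
  &{done,ack} vs +{done,ack}  ✓ same labels
    case done:
      &{err,data} vs +{err,data}  ✓ same labels
        case err:
          +{ok,retry,data} vs &{ok,retry,data}  ✓ same labels
            case ok:
              !Unit vs ?Unit  ✓
                +{retry,err,stop} vs &{retry,err,stop}  ✓ same labels
                  case retry:
                    end vs end  ✓
                  case err:
                    Z vs Z  ✓
                  case stop:
                    end vs end  ✓
            case retry:
              !Str vs ?Str  ✓
                !Bool vs ?Bool  ✓
                  Z vs Z  ✓
            case data:
              +{err,retry,ack} vs &{err,retry,ack}  ✓ same labels
                case err:
                  &{ack,more} vs +{ack,more}  ✓ same labels
                    case ack:
                      Z vs Z  ✓
                    case more:
                      end vs end  ✓
                case retry:
                  !Unit vs ?Unit  ✓
                    end vs end  ✓
                case ack:
                  !Bool vs ?Bool  ✓
                    Z vs Z  ✓
        case data:
          +{ok,more,ack} vs &{ok,more,ack}  ✓ same labels
            case ok:
              !Unit vs ?Unit  ✓
                !Str vs ?Str  ✓
                  end vs end  ✓
            case more:
              ?Int vs !Int  ✓
                !Int vs ?Int  ✓
                  end vs end  ✓
            case ack:
              !Unit vs ?Unit  ✓
                !Str vs ?Str  ✓
                  end vs end  ✓
    case ack:
      !Unit vs ?Unit  ✓
        !Int vs ?Int  ✓
          +{done,data,more} vs &{done,data,more}  ✓ same labels
            case done:
              +{retry,stop} vs &{retry,stop}  ✓ same labels
                case retry:
                  end vs end  ✓
                case stop:
                  Z vs Z  ✓
            case data:
              !Bool vs ?Bool  ✓
                Z vs Z  ✓
            case more:
              +{ok,stop} vs &{ok,stop}  ✓ same labels
                case ok:
                  Z vs Z  ✓
                case stop:
                  end vs end  ✓

YES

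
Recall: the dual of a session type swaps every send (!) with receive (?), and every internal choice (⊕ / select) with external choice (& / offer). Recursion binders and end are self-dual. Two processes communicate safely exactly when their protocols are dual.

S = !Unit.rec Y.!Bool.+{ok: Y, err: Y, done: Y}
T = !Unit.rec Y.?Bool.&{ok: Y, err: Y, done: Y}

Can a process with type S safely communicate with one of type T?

NO

!Unit vs !Unit  ✗ same direction on both sides — not dual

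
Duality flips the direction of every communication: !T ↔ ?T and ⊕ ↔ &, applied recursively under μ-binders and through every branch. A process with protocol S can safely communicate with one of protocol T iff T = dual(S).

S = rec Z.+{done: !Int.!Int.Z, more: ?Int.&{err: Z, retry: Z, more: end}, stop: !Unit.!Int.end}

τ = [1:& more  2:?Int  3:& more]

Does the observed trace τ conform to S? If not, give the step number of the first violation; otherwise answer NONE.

@1 got & more, protocol expects + done or + more or + stop  ✗

1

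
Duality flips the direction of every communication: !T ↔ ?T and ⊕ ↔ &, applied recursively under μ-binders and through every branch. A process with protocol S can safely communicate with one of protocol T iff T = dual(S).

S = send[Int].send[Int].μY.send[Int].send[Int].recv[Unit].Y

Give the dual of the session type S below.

recv[Int].recv[Int].μY.recv[Int].recv[Int].send[Unit].Y

send[Int] = recv[Int]
  send[Int] = recv[Int]
    μY = μY  (rec unchanged)
      send[Int] = recv[Int]
        send[Int] = recv[Int]
          recv[Unit] = send[Unit]
            dual(Y) = Y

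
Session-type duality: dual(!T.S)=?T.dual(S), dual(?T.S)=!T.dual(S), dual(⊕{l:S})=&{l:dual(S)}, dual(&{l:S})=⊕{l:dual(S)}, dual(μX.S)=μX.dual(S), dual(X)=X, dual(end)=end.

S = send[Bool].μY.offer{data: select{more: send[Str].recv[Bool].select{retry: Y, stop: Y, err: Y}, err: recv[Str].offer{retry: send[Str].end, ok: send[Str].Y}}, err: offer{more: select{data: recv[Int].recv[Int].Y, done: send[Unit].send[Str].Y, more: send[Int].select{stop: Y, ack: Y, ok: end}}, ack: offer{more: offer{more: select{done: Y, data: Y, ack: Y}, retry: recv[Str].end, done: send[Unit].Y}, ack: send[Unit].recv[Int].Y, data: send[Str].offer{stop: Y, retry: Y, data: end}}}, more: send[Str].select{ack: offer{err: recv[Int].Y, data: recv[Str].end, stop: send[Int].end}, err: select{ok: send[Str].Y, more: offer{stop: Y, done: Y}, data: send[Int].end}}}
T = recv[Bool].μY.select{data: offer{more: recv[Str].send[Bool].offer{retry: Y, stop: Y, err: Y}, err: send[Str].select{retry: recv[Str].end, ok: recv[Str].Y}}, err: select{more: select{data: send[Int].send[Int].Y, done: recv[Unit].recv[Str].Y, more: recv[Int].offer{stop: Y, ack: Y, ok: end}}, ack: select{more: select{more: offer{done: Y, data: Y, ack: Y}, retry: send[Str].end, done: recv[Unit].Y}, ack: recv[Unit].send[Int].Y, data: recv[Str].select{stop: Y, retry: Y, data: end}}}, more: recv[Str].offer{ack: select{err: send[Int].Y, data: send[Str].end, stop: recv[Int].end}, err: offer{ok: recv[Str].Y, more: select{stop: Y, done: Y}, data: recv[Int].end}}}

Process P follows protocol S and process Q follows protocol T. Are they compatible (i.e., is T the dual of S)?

NO

send[Bool] | recv[Bool]  ✓
  μY | μY  ✓ (rec unchanged)
    offer{data,err,more} | select{data,err,more}  ✓ label sets agree
      [data]
        select{more,err} | offer{more,err}  ✓ label sets agree
          [more]
            send[Str] | recv[Str]  ✓
              recv[Bool] | send[Bool]  ✓
                select{retry,stop,err} | offer{retry,stop,err}  ✓ label sets agree
                  [retry]
                    Y | Y  ✓
                  [stop]
                    Y | Y  ✓
                  [err]
                    Y | Y  ✓
          [err]
            recv[Str] | send[Str]  ✓
              offer{retry,ok} | select{retry,ok}  ✓ label sets agree
                [retry]
                  send[Str] | recv[Str]  ✓
                    end | end  ✓
                [ok]
                  send[Str] | recv[Str]  ✓
                    Y | Y  ✓
      [err]
        offer{more,ack} | select{more,ack}  ✓ label sets agree
          [more]
            select{data,done,more} | select{data,done,more}  ✗ choice polarity not flipped — not dual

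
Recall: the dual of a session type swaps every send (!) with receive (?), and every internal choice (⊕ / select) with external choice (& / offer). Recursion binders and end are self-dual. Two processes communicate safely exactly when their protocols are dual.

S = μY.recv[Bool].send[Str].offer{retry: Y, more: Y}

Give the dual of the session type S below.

μY.send[Bool].recv[Str].select{retry: Y, more: Y}

μY ↦ μY  (μ self-dual)
  recv[Bool] ↦ send[Bool]
    send[Str] ↦ recv[Str]
      offer{retry,more} ↦ select{retry,more}  (offer→select)
        • retry:
          Y self-dual
        • more:
          Y self-dual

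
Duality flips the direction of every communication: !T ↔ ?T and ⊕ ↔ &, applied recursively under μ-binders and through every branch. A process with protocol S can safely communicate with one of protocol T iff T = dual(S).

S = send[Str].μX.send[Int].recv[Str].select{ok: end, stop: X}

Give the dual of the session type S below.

recv[Str].μX.recv[Int].send[Str].offer{ok: end, stop: X}

send[Str] ↦ recv[Str]
  μX ↦ μX  (μ self-dual)
    send[Int] ↦ recv[Int]
      recv[Str] ↦ send[Str]
        select{ok,stop} ↦ offer{ok,stop}  (internal→external)
          • ok:
            end ↦ end
          • stop:
            X ↦ X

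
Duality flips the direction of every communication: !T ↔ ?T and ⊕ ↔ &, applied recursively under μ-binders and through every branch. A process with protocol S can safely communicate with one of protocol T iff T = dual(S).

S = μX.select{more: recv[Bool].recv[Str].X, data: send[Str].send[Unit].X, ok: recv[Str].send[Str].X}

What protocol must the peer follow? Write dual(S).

μX.offer{more: send[Bool].send[Str].X, data: recv[Str].recv[Unit].X, ok: send[Str].recv[Str].X}

μX → μX  (μ self-dual)
  select{more,data,ok} → offer{more,data,ok}  (select→offer)
    case more:
      recv[Bool] → send[Bool]
        recv[Str] → send[Str]
          X ↦ X
    case data:
      send[Str] → recv[Str]
        send[Unit] → recv[Unit]
          X ↦ X
    case ok:
      recv[Str] → send[Str]
        send[Str] → recv[Str]
          X ↦ X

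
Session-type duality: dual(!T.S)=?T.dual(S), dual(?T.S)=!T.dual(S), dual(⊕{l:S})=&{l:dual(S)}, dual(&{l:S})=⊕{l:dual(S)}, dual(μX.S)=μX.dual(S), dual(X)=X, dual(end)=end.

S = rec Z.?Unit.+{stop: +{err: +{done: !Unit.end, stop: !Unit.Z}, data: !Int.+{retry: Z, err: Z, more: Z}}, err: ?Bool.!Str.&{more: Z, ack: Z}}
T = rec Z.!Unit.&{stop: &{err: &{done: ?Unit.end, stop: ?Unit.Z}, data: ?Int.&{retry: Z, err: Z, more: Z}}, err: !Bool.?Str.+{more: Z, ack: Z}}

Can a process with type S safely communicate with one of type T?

YES

rec Z ‖ rec Z  ✓ (μ self-dual)
  ?Unit ‖ !Unit  ✓
    +{stop,err} ‖ &{stop,err}  ✓ labels match
      case stop:
        +{err,data} ‖ &{err,data}  ✓ labels match
          case err:
            +{done,stop} ‖ &{done,stop}  ✓ labels match
              case done:
                !Unit ‖ ?Unit  ✓
                  end ‖ end  ✓
              case stop:
                !Unit ‖ ?Unit  ✓
                  Z ‖ Z  ✓
          case data:
            !Int ‖ ?Int  ✓
              +{retry,err,more} ‖ &{retry,err,more}  ✓ labels match
                case retry:
                  Z ‖ Z  ✓
                case err:
                  Z ‖ Z  ✓
                case more:
                  Z ‖ Z  ✓
      case err:
        ?Bool ‖ !Bool  ✓
          !Str ‖ ?Str  ✓
            &{more,ack} ‖ +{more,ack}  ✓ labels match
              case more:
                Z ‖ Z  ✓
              case ack:
                Z ‖ Z  ✓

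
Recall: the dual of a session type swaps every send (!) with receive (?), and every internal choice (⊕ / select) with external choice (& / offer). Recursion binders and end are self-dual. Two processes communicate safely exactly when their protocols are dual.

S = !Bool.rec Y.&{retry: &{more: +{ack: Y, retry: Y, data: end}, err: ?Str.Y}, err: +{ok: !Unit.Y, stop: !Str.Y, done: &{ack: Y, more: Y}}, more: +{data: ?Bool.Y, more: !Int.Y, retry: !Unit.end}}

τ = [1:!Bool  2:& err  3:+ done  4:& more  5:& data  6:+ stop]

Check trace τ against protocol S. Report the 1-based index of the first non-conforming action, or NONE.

step 1: !Bool  ✓  state: rec Y.…
step 2: & err  ✓  state: +{ok: !Unit.rec Y.…, stop: !Str.rec Y.…, done: &{ack: rec Y.…, more: rec Y.…}}
step 3: + done  ✓  state: &{ack: rec Y.…, more: rec Y.…}
step 4: & more  ✓  state: rec Y.…
step 5: got & data, protocol expects & retry or & err or & more  ✗

5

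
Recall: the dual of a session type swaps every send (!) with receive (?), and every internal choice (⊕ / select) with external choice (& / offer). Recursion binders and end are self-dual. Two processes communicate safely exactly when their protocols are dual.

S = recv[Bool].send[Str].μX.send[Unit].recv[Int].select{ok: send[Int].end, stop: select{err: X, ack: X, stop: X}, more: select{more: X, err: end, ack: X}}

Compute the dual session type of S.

send[Bool].recv[Str].μX.recv[Unit].send[Int].offer{ok: recv[Int].end, stop: offer{err: X, ack: X, stop: X}, more: offer{more: X, err: end, ack: X}}

recv[Bool] → send[Bool]
  send[Str] → recv[Str]
    μX → μX  (rec unchanged)
      send[Unit] → recv[Unit]
        recv[Int] → send[Int]
          select{ok,stop,more} → offer{ok,stop,more}  (select→offer)
            • ok:
              send[Int] → recv[Int]
                end ↦ end
            • stop:
              select{err,ack,stop} → offer{err,ack,stop}  (select→offer)
                • err:
                  X ↦ X
                • ack:
                  X ↦ X
                • stop:
                  X ↦ X
            • more:
              select{more,err,ack} → offer{more,err,ack}  (select→offer)
                • more:
                  X ↦ X
                • err:
                  end ↦ end
                • ack:
                  X ↦ X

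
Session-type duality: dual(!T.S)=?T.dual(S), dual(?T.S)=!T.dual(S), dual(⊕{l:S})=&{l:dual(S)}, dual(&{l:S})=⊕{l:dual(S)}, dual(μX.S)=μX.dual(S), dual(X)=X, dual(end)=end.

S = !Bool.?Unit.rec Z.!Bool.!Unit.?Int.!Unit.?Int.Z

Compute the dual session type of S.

?Bool.!Unit.rec Z.?Bool.?Unit.!Int.?Unit.!Int.Z

!Bool = ?Bool
  ?Unit = !Unit
    rec Z = rec Z  (binder kept)
      !Bool = ?Bool
        !Unit = ?Unit
          ?Int = !Int
            !Unit = ?Unit
              ?Int = !Int
                Z ↦ Z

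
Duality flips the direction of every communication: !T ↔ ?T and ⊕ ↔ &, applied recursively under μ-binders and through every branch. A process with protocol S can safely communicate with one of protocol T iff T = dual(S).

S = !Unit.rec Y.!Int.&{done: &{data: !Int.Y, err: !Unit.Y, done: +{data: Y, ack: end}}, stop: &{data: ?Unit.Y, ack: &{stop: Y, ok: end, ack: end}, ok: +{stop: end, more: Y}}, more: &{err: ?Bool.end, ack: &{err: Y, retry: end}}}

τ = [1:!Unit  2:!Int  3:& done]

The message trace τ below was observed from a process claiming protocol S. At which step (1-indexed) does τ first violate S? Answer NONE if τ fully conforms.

NONE

[1] !Unit  match  cont: rec Y.…
[2] !Int  match  cont: &{done: &{data: !Int.rec Y.…, err: !Unit.rec Y.…, done: +{data: rec Y.…, ack: end}}, stop: &{data: ?Unit.rec Y.…, ack: &{stop: rec Y.…, ok: end, ack: end}, ok: +{stop: end, more: rec Y.…}}, more: &{err: ?Bool.end, ack: &{err: rec Y.…, retry: end}}}
[3] & done  match  cont: &{data: !Int.rec Y.…, err: !Unit.rec Y.…, done: +{data: rec Y.…, ack: end}}
trace exhausted — no violation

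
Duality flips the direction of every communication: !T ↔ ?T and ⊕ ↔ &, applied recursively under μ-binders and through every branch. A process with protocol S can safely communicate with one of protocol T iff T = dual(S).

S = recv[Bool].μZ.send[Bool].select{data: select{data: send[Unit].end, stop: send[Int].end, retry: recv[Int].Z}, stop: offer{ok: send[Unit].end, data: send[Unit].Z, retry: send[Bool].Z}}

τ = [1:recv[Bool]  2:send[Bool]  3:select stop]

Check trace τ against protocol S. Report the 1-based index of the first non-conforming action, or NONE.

[1] recv[Bool]  match  state: μZ.…
[2] send[Bool]  match  state: select{data: select{data: send[Unit].end, stop: send[Int].end, retry: recv[Int].μZ.…}, stop: offer{ok: send[Unit].end, data: send[Unit].μZ.…, retry: send[Bool].μZ.…}}
[3] select stop  match  state: offer{ok: send[Unit].end, data: send[Unit].μZ.…, retry: send[Bool].μZ.…}
all 3 steps conform

NONE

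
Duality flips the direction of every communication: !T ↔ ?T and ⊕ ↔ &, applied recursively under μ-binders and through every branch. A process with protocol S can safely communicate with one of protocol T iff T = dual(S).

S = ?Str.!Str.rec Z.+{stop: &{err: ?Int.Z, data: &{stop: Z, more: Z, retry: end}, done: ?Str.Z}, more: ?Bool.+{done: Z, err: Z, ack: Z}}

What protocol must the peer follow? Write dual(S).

?Str = !Str
  !Str = ?Str
    rec Z = rec Z  (rec unchanged)
      +{stop,more} = &{stop,more}  (select→offer)
        • stop:
          &{err,data,done} = +{err,data,done}  (offer→select)
            • err:
              ?Int = !Int
                Z ↦ Z
            • data:
              &{stop,more,retry} = +{stop,more,retry}  (offer→select)
                • stop:
                  Z ↦ Z
                • more:
                  Z ↦ Z
                • retry:
                  end ↦ end
            • done:
              ?Str = !Str
                Z ↦ Z
        • more:
          ?Bool = !Bool
            +{done,err,ack} = &{done,err,ack}  (select→offer)
              • done:
                Z ↦ Z
              • err:
                Z ↦ Z
              • ack:
                Z ↦ Z

!Str.?Str.rec Z.&{stop: +{err: !Int.Z, data: +{stop: Z, more: Z, retry: end}, done: !Str.Z}, more: !Bool.&{done: Z, err: Z, ack: Z}}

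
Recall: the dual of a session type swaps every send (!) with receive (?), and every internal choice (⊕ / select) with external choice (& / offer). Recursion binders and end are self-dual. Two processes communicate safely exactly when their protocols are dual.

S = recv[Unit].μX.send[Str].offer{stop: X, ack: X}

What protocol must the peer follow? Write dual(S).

recv[Unit] = send[Unit]
  μX = μX  (rec unchanged)
    send[Str] = recv[Str]
      offer{stop,ack} = select{stop,ack}  (&→⊕)
        • stop:
          dual(X) = X
        • ack:
          dual(X) = X

send[Unit].μX.recv[Str].select{stop: X, ack: X}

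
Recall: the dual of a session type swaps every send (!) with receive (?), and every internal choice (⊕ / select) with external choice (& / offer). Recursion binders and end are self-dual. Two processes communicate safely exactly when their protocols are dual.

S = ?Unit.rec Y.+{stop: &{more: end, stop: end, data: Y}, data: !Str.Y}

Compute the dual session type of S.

?Unit → !Unit
  rec Y → rec Y  (rec unchanged)
    +{stop,data} → &{stop,data}  (select→offer)
      • stop:
        &{more,stop,data} → +{more,stop,data}  (offer→select)
          • more:
            end self-dual
          • stop:
            end self-dual
          • data:
            Y self-dual
      • data:
        !Str → ?Str
          Y self-dual

!Unit.rec Y.&{stop: +{more: end, stop: end, data: Y}, data: ?Str.Y}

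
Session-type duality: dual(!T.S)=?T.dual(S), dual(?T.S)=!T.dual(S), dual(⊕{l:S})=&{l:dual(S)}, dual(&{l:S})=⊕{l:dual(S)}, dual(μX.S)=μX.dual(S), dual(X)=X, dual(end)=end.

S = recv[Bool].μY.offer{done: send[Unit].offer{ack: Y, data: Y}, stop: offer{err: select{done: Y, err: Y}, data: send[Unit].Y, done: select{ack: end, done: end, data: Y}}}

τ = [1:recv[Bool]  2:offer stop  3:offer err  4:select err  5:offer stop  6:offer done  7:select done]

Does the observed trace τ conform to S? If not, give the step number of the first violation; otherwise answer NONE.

[1] recv[Bool]  ✓  residual = μY.…
[2] offer stop  ✓  residual = offer{err: select{done: μY.…, err: μY.…}, data: send[Unit].μY.…, done: select{ack: end, done: end, data: μY.…}}
[3] offer err  ✓  residual = select{done: μY.…, err: μY.…}
[4] select err  ✓  residual = μY.…
[5] offer stop  ✓  residual = offer{err: select{done: μY.…, err: μY.…}, data: send[Unit].μY.…, done: select{ack: end, done: end, data: μY.…}}
[6] offer done  ✓  residual = select{ack: end, done: end, data: μY.…}
[7] select done  ✓  residual = end
τ conforms to S (length 7)

NONE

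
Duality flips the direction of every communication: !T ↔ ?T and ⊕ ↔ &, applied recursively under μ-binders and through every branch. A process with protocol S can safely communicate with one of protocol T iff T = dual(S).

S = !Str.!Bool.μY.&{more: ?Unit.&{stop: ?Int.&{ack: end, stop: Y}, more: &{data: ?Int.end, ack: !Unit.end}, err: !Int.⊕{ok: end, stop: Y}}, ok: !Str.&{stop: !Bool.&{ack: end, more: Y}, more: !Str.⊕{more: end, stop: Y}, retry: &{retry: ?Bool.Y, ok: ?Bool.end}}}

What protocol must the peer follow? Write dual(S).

!Str → ?Str
  !Bool → ?Bool
    μY → μY  (rec unchanged)
      &{more,ok} → ⊕{more,ok}  (offer→select)
        case more:
          ?Unit → !Unit
            &{stop,more,err} → ⊕{stop,more,err}  (offer→select)
              case stop:
                ?Int → !Int
                  &{ack,stop} → ⊕{ack,stop}  (offer→select)
                    case ack:
                      dual(end) = end
                    case stop:
                      dual(Y) = Y
              case more:
                &{data,ack} → ⊕{data,ack}  (offer→select)
                  case data:
                    ?Int → !Int
                      dual(end) = end
                  case ack:
                    !Unit → ?Unit
                      dual(end) = end
              case err:
                !Int → ?Int
                  ⊕{ok,stop} → &{ok,stop}  (select→offer)
                    case ok:
                      dual(end) = end
                    case stop:
                      dual(Y) = Y
        case ok:
          !Str → ?Str
            &{stop,more,retry} → ⊕{stop,more,retry}  (offer→select)
              case stop:
                !Bool → ?Bool
                  &{ack,more} → ⊕{ack,more}  (offer→select)
                    case ack:
                      dual(end) = end
                    case more:
                      dual(Y) = Y
              case more:
                !Str → ?Str
                  ⊕{more,stop} → &{more,stop}  (select→offer)
                    case more:
                      dual(end) = end
                    case stop:
                      dual(Y) = Y
              case retry:
                &{retry,ok} → ⊕{retry,ok}  (offer→select)
                  case retry:
                    ?Bool → !Bool
                      dual(Y) = Y
                  case ok:
                    ?Bool → !Bool
                      dual(end) = end

?Str.?Bool.μY.⊕{more: !Unit.⊕{stop: !Int.⊕{ack: end, stop: Y}, more: ⊕{data: !Int.end, ack: ?Unit.end}, err: ?Int.&{ok: end, stop: Y}}, ok: ?Str.⊕{stop: ?Bool.⊕{ack: end, more: Y}, more: ?Str.&{more: end, stop: Y}, retry: ⊕{retry: !Bool.Y, ok: !Bool.end}}}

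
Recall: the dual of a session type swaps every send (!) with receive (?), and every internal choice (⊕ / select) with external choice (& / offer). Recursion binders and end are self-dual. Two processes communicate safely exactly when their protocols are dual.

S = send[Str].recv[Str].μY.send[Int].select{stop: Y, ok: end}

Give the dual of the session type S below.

send[Str] → recv[Str]
  recv[Str] → send[Str]
    μY → μY  (rec unchanged)
      send[Int] → recv[Int]
        select{stop,ok} → offer{stop,ok}  (select→offer)
          case stop:
            Y self-dual
          case ok:
            end self-dual

recv[Str].send[Str].μY.recv[Int].offer{stop: Y, ok: end}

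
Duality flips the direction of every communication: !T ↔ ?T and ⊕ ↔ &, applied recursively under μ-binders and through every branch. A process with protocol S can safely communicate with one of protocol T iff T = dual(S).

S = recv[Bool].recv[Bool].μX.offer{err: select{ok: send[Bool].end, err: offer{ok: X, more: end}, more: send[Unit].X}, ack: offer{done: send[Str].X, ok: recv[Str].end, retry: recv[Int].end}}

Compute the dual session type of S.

send[Bool].send[Bool].μX.select{err: offer{ok: recv[Bool].end, err: select{ok: X, more: end}, more: recv[Unit].X}, ack: select{done: recv[Str].X, ok: send[Str].end, retry: send[Int].end}}

recv[Bool] → send[Bool]
  recv[Bool] → send[Bool]
    μX → μX  (binder kept)
      offer{err,ack} → select{err,ack}  (external→internal)
        [err]
          select{ok,err,more} → offer{ok,err,more}  (select→offer)
            [ok]
              send[Bool] → recv[Bool]
                dual(end) = end
            [err]
              offer{ok,more} → select{ok,more}  (external→internal)
                [ok]
                  dual(X) = X
                [more]
                  dual(end) = end
            [more]
              send[Unit] → recv[Unit]
                dual(X) = X
        [ack]
          offer{done,ok,retry} → select{done,ok,retry}  (external→internal)
            [done]
              send[Str] → recv[Str]
                dual(X) = X
            [ok]
              recv[Str] → send[Str]
                dual(end) = end
            [retry]
              recv[Int] → send[Int]
                dual(end) = end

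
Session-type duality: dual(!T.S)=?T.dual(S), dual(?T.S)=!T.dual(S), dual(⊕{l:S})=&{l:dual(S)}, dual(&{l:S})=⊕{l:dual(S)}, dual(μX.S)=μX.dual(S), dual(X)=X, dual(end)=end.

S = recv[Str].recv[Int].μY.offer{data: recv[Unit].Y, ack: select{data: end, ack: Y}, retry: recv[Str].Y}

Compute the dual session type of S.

send[Str].send[Int].μY.select{data: send[Unit].Y, ack: offer{data: end, ack: Y}, retry: send[Str].Y}

recv[Str] ↦ send[Str]
  recv[Int] ↦ send[Int]
    μY ↦ μY  (rec unchanged)
      offer{data,ack,retry} ↦ select{data,ack,retry}  (offer→select)
        [data]
          recv[Unit] ↦ send[Unit]
            dual(Y) = Y
        [ack]
          select{data,ack} ↦ offer{data,ack}  (internal→external)
            [data]
              dual(end) = end
            [ack]
              dual(Y) = Y
        [retry]
          recv[Str] ↦ send[Str]
            dual(Y) = Y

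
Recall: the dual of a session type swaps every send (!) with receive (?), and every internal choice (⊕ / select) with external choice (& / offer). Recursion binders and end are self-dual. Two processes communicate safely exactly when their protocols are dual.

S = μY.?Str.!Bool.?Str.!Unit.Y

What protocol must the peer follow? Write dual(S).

μY.!Str.?Bool.!Str.?Unit.Y

μY → μY  (rec unchanged)
  ?Str → !Str
    !Bool → ?Bool
      ?Str → !Str
        !Unit → ?Unit
          Y ↦ Y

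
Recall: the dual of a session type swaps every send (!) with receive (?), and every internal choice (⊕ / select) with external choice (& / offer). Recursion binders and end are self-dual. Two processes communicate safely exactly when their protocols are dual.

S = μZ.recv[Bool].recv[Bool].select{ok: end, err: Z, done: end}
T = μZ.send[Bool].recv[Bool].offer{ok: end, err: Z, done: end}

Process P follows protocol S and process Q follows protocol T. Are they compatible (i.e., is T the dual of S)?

μZ vs μZ  ok (μ self-dual)
  recv[Bool] vs send[Bool]  ok
    recv[Bool] vs recv[Bool]  ✗ same direction on both sides — not dual

NO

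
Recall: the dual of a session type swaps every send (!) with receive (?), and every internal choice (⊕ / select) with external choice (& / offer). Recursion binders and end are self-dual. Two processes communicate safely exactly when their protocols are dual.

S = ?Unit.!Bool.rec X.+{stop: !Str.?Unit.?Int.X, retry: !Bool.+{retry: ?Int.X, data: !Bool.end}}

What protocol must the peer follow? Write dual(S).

?Unit → !Unit
  !Bool → ?Bool
    rec X → rec X  (μ self-dual)
      +{stop,retry} → &{stop,retry}  (⊕→&)
        • stop:
          !Str → ?Str
            ?Unit → !Unit
              ?Int → !Int
                X self-dual
        • retry:
          !Bool → ?Bool
            +{retry,data} → &{retry,data}  (⊕→&)
              • retry:
                ?Int → !Int
                  X self-dual
              • data:
                !Bool → ?Bool
                  end self-dual

!Unit.?Bool.rec X.&{stop: ?Str.!Unit.!Int.X, retry: ?Bool.&{retry: !Int.X, data: ?Bool.end}}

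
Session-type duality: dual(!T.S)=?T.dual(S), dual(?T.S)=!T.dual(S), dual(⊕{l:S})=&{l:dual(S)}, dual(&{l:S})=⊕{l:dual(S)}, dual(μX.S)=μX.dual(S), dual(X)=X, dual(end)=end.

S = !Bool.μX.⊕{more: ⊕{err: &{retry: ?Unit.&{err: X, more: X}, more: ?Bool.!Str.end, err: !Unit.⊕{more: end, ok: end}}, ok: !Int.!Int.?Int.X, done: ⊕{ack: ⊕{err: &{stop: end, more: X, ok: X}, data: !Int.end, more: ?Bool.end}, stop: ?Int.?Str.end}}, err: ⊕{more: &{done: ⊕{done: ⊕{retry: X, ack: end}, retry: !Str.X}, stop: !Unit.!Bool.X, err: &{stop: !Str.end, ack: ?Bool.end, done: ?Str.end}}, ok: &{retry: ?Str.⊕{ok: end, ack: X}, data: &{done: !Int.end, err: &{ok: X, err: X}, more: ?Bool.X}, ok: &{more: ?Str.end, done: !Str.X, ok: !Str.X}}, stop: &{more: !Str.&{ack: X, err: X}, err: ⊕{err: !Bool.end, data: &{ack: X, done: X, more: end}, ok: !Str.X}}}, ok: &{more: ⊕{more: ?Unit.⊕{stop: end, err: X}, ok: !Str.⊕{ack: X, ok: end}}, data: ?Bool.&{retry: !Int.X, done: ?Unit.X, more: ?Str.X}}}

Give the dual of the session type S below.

!Bool ↦ ?Bool
  μX ↦ μX  (binder kept)
    ⊕{more,err,ok} ↦ &{more,err,ok}  (⊕→&)
      • more:
        ⊕{err,ok,done} ↦ &{err,ok,done}  (⊕→&)
          • err:
            &{retry,more,err} ↦ ⊕{retry,more,err}  (external→internal)
              • retry:
                ?Unit ↦ !Unit
                  &{err,more} ↦ ⊕{err,more}  (external→internal)
                    • err:
                      X self-dual
                    • more:
                      X self-dual
              • more:
                ?Bool ↦ !Bool
                  !Str ↦ ?Str
                    end self-dual
              • err:
                !Unit ↦ ?Unit
                  ⊕{more,ok} ↦ &{more,ok}  (⊕→&)
                    • more:
                      end self-dual
                    • ok:
                      end self-dual
          • ok:
            !Int ↦ ?Int
              !Int ↦ ?Int
                ?Int ↦ !Int
                  X self-dual
          • done:
            ⊕{ack,stop} ↦ &{ack,stop}  (⊕→&)
              • ack:
                ⊕{err,data,more} ↦ &{err,data,more}  (⊕→&)
                  • err:
                    &{stop,more,ok} ↦ ⊕{stop,more,ok}  (external→internal)
                      • stop:
                        end self-dual
                      • more:
                        X self-dual
                      • ok:
                        X self-dual
                  • data:
                    !Int ↦ ?Int
                      end self-dual
                  • more:
                    ?Bool ↦ !Bool
                      end self-dual
              • stop:
                ?Int ↦ !Int
                  ?Str ↦ !Str
                    end self-dual
      • err:
        ⊕{more,ok,stop} ↦ &{more,ok,stop}  (⊕→&)
          • more:
            &{done,stop,err} ↦ ⊕{done,stop,err}  (external→internal)
              • done:
                ⊕{done,retry} ↦ &{done,retry}  (⊕→&)
                  • done:
                    ⊕{retry,ack} ↦ &{retry,ack}  (⊕→&)
                      • retry:
                        X self-dual
                      • ack:
                        end self-dual
                  • retry:
                    !Str ↦ ?Str
                      X self-dual
              • stop:
                !Unit ↦ ?Unit
                  !Bool ↦ ?Bool
                    X self-dual
              • err:
                &{stop,ack,done} ↦ ⊕{stop,ack,done}  (external→internal)
                  • stop:
                    !Str ↦ ?Str
                      end self-dual
                  • ack:
                    ?Bool ↦ !Bool
                      end self-dual
                  • done:
                    ?Str ↦ !Str
                      end self-dual
          • ok:
            &{retry,data,ok} ↦ ⊕{retry,data,ok}  (external→internal)
              • retry:
                ?Str ↦ !Str
                  ⊕{ok,ack} ↦ &{ok,ack}  (⊕→&)
                    • ok:
                      end self-dual
                    • ack:
                      X self-dual
              • data:
                &{done,err,more} ↦ ⊕{done,err,more}  (external→internal)
                  • done:
                    !Int ↦ ?Int
                      end self-dual
                  • err:
                    &{ok,err} ↦ ⊕{ok,err}  (external→internal)
                      • ok:
                        X self-dual
                      • err:
                        X self-dual
                  • more:
                    ?Bool ↦ !Bool
                      X self-dual
              • ok:
                &{more,done,ok} ↦ ⊕{more,done,ok}  (external→internal)
                  • more:
                    ?Str ↦ !Str
                      end self-dual
                  • done:
                    !Str ↦ ?Str
                      X self-dual
                  • ok:
                    !Str ↦ ?Str
                      X self-dual
          • stop:
            &{more,err} ↦ ⊕{more,err}  (external→internal)
              • more:
                !Str ↦ ?Str
                  &{ack,err} ↦ ⊕{ack,err}  (external→internal)
                    • ack:
                      X self-dual
                    • err:
                      X self-dual
              • err:
                ⊕{err,data,ok} ↦ &{err,data,ok}  (⊕→&)
                  • err:
                    !Bool ↦ ?Bool
                      end self-dual
                  • data:
                    &{ack,done,more} ↦ ⊕{ack,done,more}  (external→internal)
                      • ack:
                        X self-dual
                      • done:
                        X self-dual
                      • more:
                        end self-dual
                  • ok:
                    !Str ↦ ?Str
                      X self-dual
      • ok:
        &{more,data} ↦ ⊕{more,data}  (external→internal)
          • more:
            ⊕{more,ok} ↦ &{more,ok}  (⊕→&)
              • more:
                ?Unit ↦ !Unit
                  ⊕{stop,err} ↦ &{stop,err}  (⊕→&)
                    • stop:
                      end self-dual
                    • err:
                      X self-dual
              • ok:
                !Str ↦ ?Str
                  ⊕{ack,ok} ↦ &{ack,ok}  (⊕→&)
                    • ack:
                      X self-dual
                    • ok:
                      end self-dual
          • data:
            ?Bool ↦ !Bool
              &{retry,done,more} ↦ ⊕{retry,done,more}  (external→internal)
                • retry:
                  !Int ↦ ?Int
                    X self-dual
                • done:
                  ?Unit ↦ !Unit
                    X self-dual
                • more:
                  ?Str ↦ !Str
                    X self-dual

?Bool.μX.&{more: &{err: ⊕{retry: !Unit.⊕{err: X, more: X}, more: !Bool.?Str.end, err: ?Unit.&{more: end, ok: end}}, ok: ?Int.?Int.!Int.X, done: &{ack: &{err: ⊕{stop: end, more: X, ok: X}, data: ?Int.end, more: !Bool.end}, stop: !Int.!Str.end}}, err: &{more: ⊕{done: &{done: &{retry: X, ack: end}, retry: ?Str.X}, stop: ?Unit.?Bool.X, err: ⊕{stop: ?Str.end, ack: !Bool.end, done: !Str.end}}, ok: ⊕{retry: !Str.&{ok: end, ack: X}, data: ⊕{done: ?Int.end, err: ⊕{ok: X, err: X}, more: !Bool.X}, ok: ⊕{more: !Str.end, done: ?Str.X, ok: ?Str.X}}, stop: ⊕{more: ?Str.⊕{ack: X, err: X}, err: &{err: ?Bool.end, data: ⊕{ack: X, done: X, more: end}, ok: ?Str.X}}}, ok: ⊕{more: &{more: !Unit.&{stop: end, err: X}, ok: ?Str.&{ack: X, ok: end}}, data: !Bool.⊕{retry: ?Int.X, done: !Unit.X, more: !Str.X}}}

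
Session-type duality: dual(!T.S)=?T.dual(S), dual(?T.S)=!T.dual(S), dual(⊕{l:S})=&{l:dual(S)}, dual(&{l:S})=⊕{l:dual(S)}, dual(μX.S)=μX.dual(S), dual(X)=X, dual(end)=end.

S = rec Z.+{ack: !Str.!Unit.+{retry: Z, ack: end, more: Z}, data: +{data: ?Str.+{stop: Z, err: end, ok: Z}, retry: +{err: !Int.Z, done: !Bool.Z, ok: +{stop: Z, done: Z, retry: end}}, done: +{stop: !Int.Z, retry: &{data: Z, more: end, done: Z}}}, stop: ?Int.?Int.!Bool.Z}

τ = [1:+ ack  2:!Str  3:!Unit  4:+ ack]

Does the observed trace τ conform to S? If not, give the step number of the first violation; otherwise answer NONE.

NONE

step 1: + ack  match  residual = !Str.!Unit.+{retry: rec Z.…, ack: end, more: rec Z.…}
step 2: !Str  match  residual = !Unit.+{retry: rec Z.…, ack: end, more: rec Z.…}
step 3: !Unit  match  residual = +{retry: rec Z.…, ack: end, more: rec Z.…}
step 4: + ack  match  residual = end
τ conforms to S (length 4)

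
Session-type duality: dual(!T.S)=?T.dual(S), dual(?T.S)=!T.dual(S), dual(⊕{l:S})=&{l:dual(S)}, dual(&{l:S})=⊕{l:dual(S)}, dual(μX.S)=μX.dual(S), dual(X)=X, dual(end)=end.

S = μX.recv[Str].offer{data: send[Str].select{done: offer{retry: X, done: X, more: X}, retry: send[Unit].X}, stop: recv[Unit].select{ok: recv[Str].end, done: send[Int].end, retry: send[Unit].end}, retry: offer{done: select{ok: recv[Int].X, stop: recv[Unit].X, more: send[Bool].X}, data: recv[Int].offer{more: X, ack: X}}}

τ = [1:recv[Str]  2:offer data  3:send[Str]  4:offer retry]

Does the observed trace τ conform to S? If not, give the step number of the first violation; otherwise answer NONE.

4

step 1: recv[Str]  ok  residual = offer{data: send[Str].select{done: offer{retry: μX.…, done: μX.…, more: μX.…}, retry: send[Unit].μX.…}, stop: recv[Unit].select{ok: recv[Str].end, done: send[Int].end, retry: send[Unit].end}, retry: offer{done: select{ok: recv[Int].μX.…, stop: recv[Unit].μX.…, more: send[Bool].μX.…}, data: recv[Int].offer{more: μX.…, ack: μX.…}}}
step 2: offer data  ok  residual = send[Str].select{done: offer{retry: μX.…, done: μX.…, more: μX.…}, retry: send[Unit].μX.…}
step 3: send[Str]  ok  residual = select{done: offer{retry: μX.…, done: μX.…, more: μX.…}, retry: send[Unit].μX.…}
step 4: got offer retry, protocol expects select done or select retry  ✗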